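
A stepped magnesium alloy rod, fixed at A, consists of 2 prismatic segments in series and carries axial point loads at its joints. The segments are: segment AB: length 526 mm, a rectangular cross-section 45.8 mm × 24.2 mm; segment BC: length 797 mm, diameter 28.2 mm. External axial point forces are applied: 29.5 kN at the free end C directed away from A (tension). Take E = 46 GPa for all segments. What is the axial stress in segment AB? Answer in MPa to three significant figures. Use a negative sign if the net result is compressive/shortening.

Internal axial forces (sectioning from the free end, tension +): N_BC = 29.5 kN, N_AB = 29.5 kN.
A_AB = 1108 mm².
σ_AB = N_AB/A_AB = 29500/1108 = 26.62 MPa.

26.6 MPa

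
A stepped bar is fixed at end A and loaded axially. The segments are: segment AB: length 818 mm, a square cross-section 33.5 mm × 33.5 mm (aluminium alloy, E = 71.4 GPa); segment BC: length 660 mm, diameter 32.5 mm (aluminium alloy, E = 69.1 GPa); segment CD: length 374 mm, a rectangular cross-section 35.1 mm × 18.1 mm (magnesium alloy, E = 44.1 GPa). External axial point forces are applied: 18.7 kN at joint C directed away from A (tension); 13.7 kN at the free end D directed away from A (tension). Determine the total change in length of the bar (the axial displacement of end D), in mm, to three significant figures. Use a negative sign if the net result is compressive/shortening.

0.887 mm

Internal axial forces (sectioning from the free end, tension +): N_CD = 13.7 kN, N_BC = 32.4 kN, N_AB = 32.4 kN.
A_AB = 1122 mm².
A_BC = 829.6 mm².
A_CD = 635.3 mm².
δ_AB = 32400·818/(1122·71400) = 0.3308 mm
δ_BC = 32400·660/(829.6·69100) = 0.373 mm
δ_CD = 13700·374/(635.3·44100) = 0.1829 mm
δ = Σδ_i = 0.8867 mm.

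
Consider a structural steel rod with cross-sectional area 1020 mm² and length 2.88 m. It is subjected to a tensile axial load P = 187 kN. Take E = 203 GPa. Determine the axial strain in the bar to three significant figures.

9.03e-04

σ = N/A = 183.3 MPa; ε = σ/E = 183.3/203000 = 9.031e-04.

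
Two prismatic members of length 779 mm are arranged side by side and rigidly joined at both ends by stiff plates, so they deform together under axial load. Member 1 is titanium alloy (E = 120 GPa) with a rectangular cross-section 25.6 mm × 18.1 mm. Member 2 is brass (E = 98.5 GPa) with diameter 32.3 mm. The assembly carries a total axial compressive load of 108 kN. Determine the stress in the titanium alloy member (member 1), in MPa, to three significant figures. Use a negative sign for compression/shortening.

A_1 = 463.4 mm².
A_2 = 819.4 mm².
Equal strain + equilibrium ⇒ each member carries load in proportion to AE: A₁E₁ = 55600000 N, A₂E₂ = 80710000 N, ΣAE = 136300000 N.
σ₁ = P·E₁/ΣAE = -108000·120000/136300000 = -95.07 MPa.

-95.1 MPa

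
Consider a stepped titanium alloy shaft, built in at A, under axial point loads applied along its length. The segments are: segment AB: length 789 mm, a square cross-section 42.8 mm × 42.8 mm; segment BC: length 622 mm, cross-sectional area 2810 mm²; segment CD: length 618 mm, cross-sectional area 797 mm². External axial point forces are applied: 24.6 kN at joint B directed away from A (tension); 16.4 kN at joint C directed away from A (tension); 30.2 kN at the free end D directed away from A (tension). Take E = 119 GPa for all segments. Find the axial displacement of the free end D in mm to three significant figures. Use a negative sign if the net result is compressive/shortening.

0.541 mm

Internal axial forces (sectioning from the free end, tension +): N_CD = 30.2 kN, N_BC = 46.6 kN, N_AB = 71.2 kN.
A_AB = 1832 mm².
δ_AB = 71200·789/(1832·119000) = 0.2577 mm
δ_BC = 46600·622/(2810·119000) = 0.08668 mm
δ_CD = 30200·618/(797·119000) = 0.1968 mm
δ = Σδ_i = 0.5412 mm.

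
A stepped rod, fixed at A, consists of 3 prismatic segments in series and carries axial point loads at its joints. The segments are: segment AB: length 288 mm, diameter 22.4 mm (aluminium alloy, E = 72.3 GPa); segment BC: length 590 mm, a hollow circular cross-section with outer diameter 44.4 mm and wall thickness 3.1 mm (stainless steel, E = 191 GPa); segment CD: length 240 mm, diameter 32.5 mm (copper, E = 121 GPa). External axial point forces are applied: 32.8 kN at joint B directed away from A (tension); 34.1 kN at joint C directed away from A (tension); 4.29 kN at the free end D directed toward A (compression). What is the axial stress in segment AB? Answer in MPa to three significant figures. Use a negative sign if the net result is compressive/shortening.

159 MPa

Internal axial forces (sectioning from the free end, tension +): N_CD = -4.29 kN, N_BC = 29.81 kN, N_AB = 62.61 kN.
A_AB = 394.1 mm².
σ_AB = N_AB/A_AB = 62610/394.1 = 158.9 MPa.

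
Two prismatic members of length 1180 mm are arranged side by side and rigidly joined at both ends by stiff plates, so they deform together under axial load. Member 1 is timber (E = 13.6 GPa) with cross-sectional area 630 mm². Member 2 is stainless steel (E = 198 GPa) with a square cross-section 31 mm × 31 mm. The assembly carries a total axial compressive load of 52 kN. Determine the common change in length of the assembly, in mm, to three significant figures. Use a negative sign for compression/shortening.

-0.309 mm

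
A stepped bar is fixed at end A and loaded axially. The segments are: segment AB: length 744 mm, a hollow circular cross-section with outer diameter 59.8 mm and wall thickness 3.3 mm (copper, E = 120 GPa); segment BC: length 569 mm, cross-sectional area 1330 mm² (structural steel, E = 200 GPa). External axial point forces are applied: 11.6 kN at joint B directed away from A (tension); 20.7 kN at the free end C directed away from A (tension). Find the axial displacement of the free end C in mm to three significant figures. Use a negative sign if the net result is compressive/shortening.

Internal axial forces (sectioning from the free end, tension +): N_BC = 20.7 kN, N_AB = 32.3 kN.
A_AB = 585.7 mm².
δ_AB = 32300·744/(585.7·120000) = 0.3419 mm
δ_BC = 20700·569/(1330·200000) = 0.04428 mm
δ = Σδ_i = 0.3862 mm.

0.386 mm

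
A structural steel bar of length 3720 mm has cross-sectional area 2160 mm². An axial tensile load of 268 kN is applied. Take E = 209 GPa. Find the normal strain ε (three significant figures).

5.94e-04

σ = N/A = 124.1 MPa; ε = σ/E = 124.1/209000 = 5.937e-04.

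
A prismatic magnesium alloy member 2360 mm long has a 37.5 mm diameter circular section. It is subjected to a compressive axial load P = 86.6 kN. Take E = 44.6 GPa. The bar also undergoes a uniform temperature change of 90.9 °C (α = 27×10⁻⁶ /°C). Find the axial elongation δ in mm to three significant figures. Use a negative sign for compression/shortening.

1.64 mm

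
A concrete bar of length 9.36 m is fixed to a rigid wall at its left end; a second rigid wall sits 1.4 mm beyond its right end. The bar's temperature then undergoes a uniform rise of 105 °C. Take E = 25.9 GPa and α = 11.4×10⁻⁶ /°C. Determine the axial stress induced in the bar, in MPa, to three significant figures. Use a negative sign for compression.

-27.1 MPa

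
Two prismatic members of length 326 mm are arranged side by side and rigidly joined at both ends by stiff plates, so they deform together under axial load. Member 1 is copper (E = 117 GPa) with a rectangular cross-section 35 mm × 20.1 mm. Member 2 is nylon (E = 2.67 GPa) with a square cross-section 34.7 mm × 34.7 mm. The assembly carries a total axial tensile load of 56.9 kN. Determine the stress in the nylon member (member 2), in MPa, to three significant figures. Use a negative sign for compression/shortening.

1.78 MPa

A_1 = 703.5 mm².
A_2 = 1204 mm².
Equal strain + equilibrium ⇒ each member carries load in proportion to AE: A₁E₁ = 82310000 N, A₂E₂ = 3215000 N, ΣAE = 85520000 N.
σ₂ = P·E₂/ΣAE = 56900·2670/85520000 = 1.776 MPa.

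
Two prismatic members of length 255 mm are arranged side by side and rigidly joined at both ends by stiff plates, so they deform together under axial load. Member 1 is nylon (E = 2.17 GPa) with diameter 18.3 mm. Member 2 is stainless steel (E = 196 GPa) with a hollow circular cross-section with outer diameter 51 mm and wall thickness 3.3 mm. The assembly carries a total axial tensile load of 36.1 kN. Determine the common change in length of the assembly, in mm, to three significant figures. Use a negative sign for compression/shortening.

A_1 = 263 mm².
A_2 = 494.5 mm².
Equal strain + equilibrium ⇒ each member carries load in proportion to AE: A₁E₁ = 570800 N, A₂E₂ = 96930000 N, ΣAE = 97500000 N.
δ = PL/ΣAE = 36100·255/97500000 = 0.09442 mm.

0.0944 mm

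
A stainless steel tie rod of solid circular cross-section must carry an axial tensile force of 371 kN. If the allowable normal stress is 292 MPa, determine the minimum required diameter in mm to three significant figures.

40.2 mm

Required area A ≥ P/σ_allow = 371000/292 = 1271 mm².
For a solid circular section, d ≥ √(4A/π) = 40.22 mm.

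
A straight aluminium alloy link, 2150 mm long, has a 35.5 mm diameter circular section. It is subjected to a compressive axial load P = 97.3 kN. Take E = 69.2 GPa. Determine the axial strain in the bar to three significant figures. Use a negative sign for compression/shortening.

-0.00142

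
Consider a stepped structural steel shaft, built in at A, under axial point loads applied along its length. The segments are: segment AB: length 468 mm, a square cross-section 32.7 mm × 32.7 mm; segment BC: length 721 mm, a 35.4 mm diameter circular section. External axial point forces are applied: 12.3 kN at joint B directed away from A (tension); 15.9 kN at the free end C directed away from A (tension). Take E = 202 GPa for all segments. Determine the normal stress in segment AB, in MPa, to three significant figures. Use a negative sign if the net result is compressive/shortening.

26.4 MPa

Internal axial forces (sectioning from the free end, tension +): N_BC = 15.9 kN, N_AB = 28.2 kN.
A_AB = 1069 mm².
σ_AB = N_AB/A_AB = 28200/1069 = 26.37 MPa.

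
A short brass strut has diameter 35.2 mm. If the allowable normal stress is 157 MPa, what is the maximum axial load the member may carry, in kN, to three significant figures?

A = 973.1 mm².
P_max = σ_allow · A = 157 · 973.1 = 152800 N = 152.8 kN.

153 kN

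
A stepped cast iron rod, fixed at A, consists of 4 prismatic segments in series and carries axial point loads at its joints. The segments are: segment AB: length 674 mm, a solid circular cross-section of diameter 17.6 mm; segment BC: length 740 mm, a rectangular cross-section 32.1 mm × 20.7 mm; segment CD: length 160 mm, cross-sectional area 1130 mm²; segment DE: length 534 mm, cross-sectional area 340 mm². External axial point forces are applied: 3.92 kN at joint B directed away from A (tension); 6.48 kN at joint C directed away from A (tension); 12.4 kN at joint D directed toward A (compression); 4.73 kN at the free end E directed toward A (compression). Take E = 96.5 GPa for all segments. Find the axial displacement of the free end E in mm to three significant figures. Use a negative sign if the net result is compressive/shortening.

-0.418 mm

Internal axial forces (sectioning from the free end, tension +): N_DE = -4.73 kN, N_CD = -17.13 kN, N_BC = -10.65 kN, N_AB = -6.73 kN.
A_AB = 243.3 mm².
A_BC = 664.5 mm².
δ_AB = -6730·674/(243.3·96500) = -0.1932 mm
δ_BC = -10650·740/(664.5·96500) = -0.1229 mm
δ_CD = -17130·160/(1130·96500) = -0.02513 mm
δ_DE = -4730·534/(340·96500) = -0.07698 mm
δ = Σδ_i = -0.4182 mm.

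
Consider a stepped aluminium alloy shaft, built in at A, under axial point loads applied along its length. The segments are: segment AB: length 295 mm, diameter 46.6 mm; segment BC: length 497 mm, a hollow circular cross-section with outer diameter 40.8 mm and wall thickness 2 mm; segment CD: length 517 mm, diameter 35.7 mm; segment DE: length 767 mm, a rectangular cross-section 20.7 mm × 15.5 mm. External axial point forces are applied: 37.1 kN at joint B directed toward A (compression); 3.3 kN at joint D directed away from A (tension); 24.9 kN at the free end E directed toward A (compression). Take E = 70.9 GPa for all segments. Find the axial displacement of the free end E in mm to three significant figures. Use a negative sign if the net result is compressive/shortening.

Internal axial forces (sectioning from the free end, tension +): N_DE = -24.9 kN, N_CD = -21.6 kN, N_BC = -21.6 kN, N_AB = -58.7 kN.
A_AB = 1706 mm².
A_BC = 243.8 mm².
A_CD = 1001 mm².
A_DE = 320.8 mm².
δ_AB = -58700·295/(1706·70900) = -0.1432 mm
δ_BC = -21600·497/(243.8·70900) = -0.6211 mm
δ_CD = -21600·517/(1001·70900) = -0.1574 mm
δ_DE = -24900·767/(320.8·70900) = -0.8395 mm
δ = Σδ_i = -1.761 mm.

-1.76 mm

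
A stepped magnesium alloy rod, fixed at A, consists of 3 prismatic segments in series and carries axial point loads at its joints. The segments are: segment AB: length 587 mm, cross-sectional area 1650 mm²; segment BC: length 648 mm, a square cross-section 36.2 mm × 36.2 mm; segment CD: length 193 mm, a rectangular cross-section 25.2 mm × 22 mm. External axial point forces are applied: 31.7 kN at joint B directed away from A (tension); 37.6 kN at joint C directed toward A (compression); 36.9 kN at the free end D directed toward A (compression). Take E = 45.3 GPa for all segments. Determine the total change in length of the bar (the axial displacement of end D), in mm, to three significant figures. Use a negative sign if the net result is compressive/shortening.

Internal axial forces (sectioning from the free end, tension +): N_CD = -36.9 kN, N_BC = -74.5 kN, N_AB = -42.8 kN.
A_BC = 1310 mm².
A_CD = 554.4 mm².
δ_AB = -42800·587/(1650·45300) = -0.3361 mm
δ_BC = -74500·648/(1310·45300) = -0.8132 mm
δ_CD = -36900·193/(554.4·45300) = -0.2836 mm
δ = Σδ_i = -1.433 mm.

-1.43 mm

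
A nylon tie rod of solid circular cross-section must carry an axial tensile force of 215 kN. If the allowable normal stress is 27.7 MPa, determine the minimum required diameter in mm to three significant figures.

Required area A ≥ P/σ_allow = 215000/27.7 = 7762 mm².
For a solid circular section, d ≥ √(4A/π) = 99.41 mm.

99.4 mm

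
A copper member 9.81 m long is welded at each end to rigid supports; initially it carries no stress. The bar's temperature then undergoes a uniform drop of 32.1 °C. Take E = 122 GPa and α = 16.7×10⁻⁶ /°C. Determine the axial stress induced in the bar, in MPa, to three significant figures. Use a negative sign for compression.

65.4 MPa

Free thermal expansion αLΔT = 16.7e-6 · 9810 · -32.1 = -5.259 mm.
The walls impose strain ε = −(-5.259)/9810 = 5.3607e-04; σ = Eε = 122000 · 5.3607e-04 = 65.4 MPa.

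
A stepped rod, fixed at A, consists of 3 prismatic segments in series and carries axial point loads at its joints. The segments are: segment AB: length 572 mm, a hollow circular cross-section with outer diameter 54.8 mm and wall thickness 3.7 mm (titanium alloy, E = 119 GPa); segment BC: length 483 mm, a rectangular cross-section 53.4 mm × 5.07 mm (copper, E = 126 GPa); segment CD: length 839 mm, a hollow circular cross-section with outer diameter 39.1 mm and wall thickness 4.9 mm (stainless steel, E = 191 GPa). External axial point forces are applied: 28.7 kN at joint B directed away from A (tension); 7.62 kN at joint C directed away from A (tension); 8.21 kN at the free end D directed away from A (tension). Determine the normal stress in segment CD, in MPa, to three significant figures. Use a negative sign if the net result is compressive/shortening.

15.6 MPa

Internal axial forces (sectioning from the free end, tension +): N_CD = 8.21 kN, N_BC = 15.83 kN, N_AB = 44.53 kN.
A_CD = 526.5 mm².
σ_CD = N_CD/A_CD = 8210/526.5 = 15.59 MPa.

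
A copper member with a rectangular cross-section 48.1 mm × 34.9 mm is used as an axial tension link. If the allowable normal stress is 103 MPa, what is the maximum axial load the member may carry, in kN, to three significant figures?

A = 1679 mm².
P_max = σ_allow · A = 103 · 1679 = 172900 N = 172.9 kN.

173 kN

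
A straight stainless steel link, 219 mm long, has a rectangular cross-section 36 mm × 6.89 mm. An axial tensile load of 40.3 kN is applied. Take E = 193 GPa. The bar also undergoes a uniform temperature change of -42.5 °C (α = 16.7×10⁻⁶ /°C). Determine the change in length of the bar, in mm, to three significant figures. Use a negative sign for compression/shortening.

0.0289 mm

A = 248 mm².
δ_mech = NL/(AE) = 40300·219/(248·193000) = 0.1844 mm.
δ_thermal = αLΔT = 16.7e-6·219·-42.5 = -0.1554 mm.
δ = δ_mech + δ_thermal = 0.02893 mm.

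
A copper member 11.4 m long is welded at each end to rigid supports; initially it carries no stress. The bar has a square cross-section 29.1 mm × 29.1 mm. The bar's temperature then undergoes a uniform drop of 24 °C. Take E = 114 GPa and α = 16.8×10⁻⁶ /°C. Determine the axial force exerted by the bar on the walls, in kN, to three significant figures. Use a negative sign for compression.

38.9 kN

Free thermal expansion αLΔT = 16.8e-6 · 11400 · -24 = -4.596 mm.
The walls impose strain ε = −(-4.596)/11400 = 4.0320e-04; σ = Eε = 114000 · 4.0320e-04 = 45.96 MPa.
Wall reaction R = σ·A = 45.96·846.8 = 38920 N = 38.92 kN.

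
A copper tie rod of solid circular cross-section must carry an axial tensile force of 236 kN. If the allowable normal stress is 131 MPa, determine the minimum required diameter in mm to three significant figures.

47.9 mm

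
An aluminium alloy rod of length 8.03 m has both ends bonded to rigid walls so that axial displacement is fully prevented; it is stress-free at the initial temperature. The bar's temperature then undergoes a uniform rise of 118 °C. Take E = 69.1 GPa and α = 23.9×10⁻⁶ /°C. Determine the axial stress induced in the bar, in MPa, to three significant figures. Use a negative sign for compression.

Free thermal expansion αLΔT = 23.9e-6 · 8030 · 118 = 22.65 mm.
The walls impose strain ε = −(22.65)/8030 = -2.8202e-03; σ = Eε = 69100 · -2.8202e-03 = -194.9 MPa.

-195 MPa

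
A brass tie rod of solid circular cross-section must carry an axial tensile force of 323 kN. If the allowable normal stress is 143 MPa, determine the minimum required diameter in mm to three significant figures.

Required area A ≥ P/σ_allow = 323000/143 = 2259 mm².
For a solid circular section, d ≥ √(4A/π) = 53.63 mm.

53.6 mm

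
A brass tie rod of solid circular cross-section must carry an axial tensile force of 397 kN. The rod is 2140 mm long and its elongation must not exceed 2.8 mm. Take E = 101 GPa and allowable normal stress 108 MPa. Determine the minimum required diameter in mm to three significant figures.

68.4 mm

Required area A ≥ P/σ_allow = 397000/108 = 3676 mm².
For a solid circular section, d ≥ √(4A/π) = 68.41 mm.
Elongation limit: A ≥ PL/(Eδ_allow) = 397000·2140/(101000·2.8) = 3004 mm² ⇒ d ≥ 61.85 mm.
The stress limit governs.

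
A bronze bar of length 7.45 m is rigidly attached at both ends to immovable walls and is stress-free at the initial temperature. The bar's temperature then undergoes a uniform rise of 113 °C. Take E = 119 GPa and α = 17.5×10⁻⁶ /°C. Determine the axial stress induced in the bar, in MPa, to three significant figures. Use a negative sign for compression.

-235 MPa

Free thermal expansion αLΔT = 17.5e-6 · 7450 · 113 = 14.73 mm.
The walls impose strain ε = −(14.73)/7450 = -1.9775e-03; σ = Eε = 119000 · -1.9775e-03 = -235.3 MPa.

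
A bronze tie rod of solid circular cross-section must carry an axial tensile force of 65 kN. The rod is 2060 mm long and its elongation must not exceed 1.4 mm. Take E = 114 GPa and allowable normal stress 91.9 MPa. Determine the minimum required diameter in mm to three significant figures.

32.7 mm

Required area A ≥ P/σ_allow = 65000/91.9 = 707.3 mm².
For a solid circular section, d ≥ √(4A/π) = 30.01 mm.
Elongation limit: A ≥ PL/(Eδ_allow) = 65000·2060/(114000·1.4) = 839 mm² ⇒ d ≥ 32.68 mm.
The elongation limit governs.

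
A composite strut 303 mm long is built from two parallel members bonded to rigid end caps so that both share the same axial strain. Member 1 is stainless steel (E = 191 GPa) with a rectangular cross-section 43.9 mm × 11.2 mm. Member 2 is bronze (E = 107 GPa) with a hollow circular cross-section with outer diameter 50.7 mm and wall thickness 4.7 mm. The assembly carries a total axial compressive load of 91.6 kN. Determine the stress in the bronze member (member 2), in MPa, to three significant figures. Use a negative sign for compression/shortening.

-58.8 MPa

A_1 = 491.7 mm².
A_2 = 679.2 mm².
Equal strain + equilibrium ⇒ each member carries load in proportion to AE: A₁E₁ = 93910000 N, A₂E₂ = 72680000 N, ΣAE = 166600000 N.
σ₂ = P·E₂/ΣAE = -91600·107000/166600000 = -58.84 MPa.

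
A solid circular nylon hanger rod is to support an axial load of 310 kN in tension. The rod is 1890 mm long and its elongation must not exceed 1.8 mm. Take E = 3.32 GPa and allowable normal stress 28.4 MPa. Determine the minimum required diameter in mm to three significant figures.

353 mm

Required area A ≥ P/σ_allow = 310000/28.4 = 10920 mm².
For a solid circular section, d ≥ √(4A/π) = 117.9 mm.
Elongation limit: A ≥ PL/(Eδ_allow) = 310000·1890/(3320·1.8) = 98040 mm² ⇒ d ≥ 353.3 mm.
The elongation limit governs.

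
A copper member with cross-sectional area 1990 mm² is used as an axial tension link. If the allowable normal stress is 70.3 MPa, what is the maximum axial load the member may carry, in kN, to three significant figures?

P_max = σ_allow · A = 70.3 · 1990 = 139900 N = 139.9 kN.

140 kN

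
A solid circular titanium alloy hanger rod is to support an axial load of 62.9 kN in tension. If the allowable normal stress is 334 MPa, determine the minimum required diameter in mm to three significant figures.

Required area A ≥ P/σ_allow = 62900/334 = 188.3 mm².
For a solid circular section, d ≥ √(4A/π) = 15.48 mm.

15.5 mm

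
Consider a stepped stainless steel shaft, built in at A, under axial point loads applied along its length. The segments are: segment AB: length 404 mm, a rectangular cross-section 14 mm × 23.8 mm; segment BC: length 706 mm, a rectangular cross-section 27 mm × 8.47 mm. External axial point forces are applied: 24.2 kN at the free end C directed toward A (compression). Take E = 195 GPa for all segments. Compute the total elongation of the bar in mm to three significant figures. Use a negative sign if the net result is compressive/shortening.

-0.534 mm

Internal axial forces (sectioning from the free end, tension +): N_BC = -24.2 kN, N_AB = -24.2 kN.
A_AB = 333.2 mm².
A_BC = 228.7 mm².
δ_AB = -24200·404/(333.2·195000) = -0.1505 mm
δ_BC = -24200·706/(228.7·195000) = -0.3831 mm
δ = Σδ_i = -0.5336 mm.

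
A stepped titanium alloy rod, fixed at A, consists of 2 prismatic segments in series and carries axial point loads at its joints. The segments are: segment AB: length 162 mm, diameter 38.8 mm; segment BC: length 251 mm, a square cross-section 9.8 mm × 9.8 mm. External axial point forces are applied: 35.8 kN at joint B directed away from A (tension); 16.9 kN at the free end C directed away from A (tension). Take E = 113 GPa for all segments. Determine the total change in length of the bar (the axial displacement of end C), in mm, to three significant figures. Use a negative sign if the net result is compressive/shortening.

Internal axial forces (sectioning from the free end, tension +): N_BC = 16.9 kN, N_AB = 52.7 kN.
A_AB = 1182 mm².
A_BC = 96.04 mm².
δ_AB = 52700·162/(1182·113000) = 0.0639 mm
δ_BC = 16900·251/(96.04·113000) = 0.3909 mm
δ = Σδ_i = 0.4548 mm.

0.455 mm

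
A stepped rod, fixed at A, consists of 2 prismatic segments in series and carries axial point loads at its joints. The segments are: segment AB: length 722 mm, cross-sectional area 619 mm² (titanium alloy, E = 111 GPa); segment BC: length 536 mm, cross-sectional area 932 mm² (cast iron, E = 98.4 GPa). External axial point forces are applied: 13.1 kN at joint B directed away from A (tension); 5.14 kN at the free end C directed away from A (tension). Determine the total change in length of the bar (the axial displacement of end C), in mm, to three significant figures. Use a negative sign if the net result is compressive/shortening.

Internal axial forces (sectioning from the free end, tension +): N_BC = 5.14 kN, N_AB = 18.24 kN.
δ_AB = 18240·722/(619·111000) = 0.1917 mm
δ_BC = 5140·536/(932·98400) = 0.03004 mm
δ = Σδ_i = 0.2217 mm.

0.222 mm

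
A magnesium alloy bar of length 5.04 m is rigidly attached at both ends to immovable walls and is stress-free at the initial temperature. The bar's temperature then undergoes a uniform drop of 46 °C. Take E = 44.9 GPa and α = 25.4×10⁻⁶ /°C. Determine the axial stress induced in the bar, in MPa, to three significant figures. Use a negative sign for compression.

Free thermal expansion αLΔT = 25.4e-6 · 5040 · -46 = -5.889 mm.
The walls impose strain ε = −(-5.889)/5040 = 1.1684e-03; σ = Eε = 44900 · 1.1684e-03 = 52.46 MPa.

52.5 MPa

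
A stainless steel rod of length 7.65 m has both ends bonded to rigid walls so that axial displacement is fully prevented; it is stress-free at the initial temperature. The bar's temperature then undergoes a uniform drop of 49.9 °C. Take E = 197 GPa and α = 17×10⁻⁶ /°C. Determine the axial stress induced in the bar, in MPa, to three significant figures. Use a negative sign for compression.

167 MPa

Free thermal expansion αLΔT = 17e-6 · 7650 · -49.9 = -6.489 mm.
The walls impose strain ε = −(-6.489)/7650 = 8.4830e-04; σ = Eε = 197000 · 8.4830e-04 = 167.1 MPa.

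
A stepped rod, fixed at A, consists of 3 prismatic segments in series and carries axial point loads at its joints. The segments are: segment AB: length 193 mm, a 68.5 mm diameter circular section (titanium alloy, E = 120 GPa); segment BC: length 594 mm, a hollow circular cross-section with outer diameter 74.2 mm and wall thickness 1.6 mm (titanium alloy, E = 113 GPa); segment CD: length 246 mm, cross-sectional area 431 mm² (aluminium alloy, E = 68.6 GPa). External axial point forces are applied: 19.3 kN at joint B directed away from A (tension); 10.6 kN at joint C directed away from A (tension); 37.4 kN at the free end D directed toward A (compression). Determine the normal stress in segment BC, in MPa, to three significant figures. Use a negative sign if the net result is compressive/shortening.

Internal axial forces (sectioning from the free end, tension +): N_CD = -37.4 kN, N_BC = -26.8 kN, N_AB = -7.5 kN.
A_BC = 364.9 mm².
σ_BC = N_BC/A_BC = -26800/364.9 = -73.44 MPa.

-73.4 MPa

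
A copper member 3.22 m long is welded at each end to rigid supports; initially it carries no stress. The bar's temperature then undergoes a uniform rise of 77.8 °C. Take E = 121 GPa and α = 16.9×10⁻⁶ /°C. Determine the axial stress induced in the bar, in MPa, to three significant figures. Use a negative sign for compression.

Free thermal expansion αLΔT = 16.9e-6 · 3220 · 77.8 = 4.234 mm.
The walls impose strain ε = −(4.234)/3220 = -1.3148e-03; σ = Eε = 121000 · -1.3148e-03 = -159.1 MPa.

-159 MPa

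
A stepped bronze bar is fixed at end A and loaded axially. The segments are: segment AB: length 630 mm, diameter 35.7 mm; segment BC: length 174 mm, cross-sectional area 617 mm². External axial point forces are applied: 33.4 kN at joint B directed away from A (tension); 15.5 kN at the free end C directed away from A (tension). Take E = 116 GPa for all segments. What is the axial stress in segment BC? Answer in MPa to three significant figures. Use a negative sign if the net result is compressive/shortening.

25.1 MPa

Internal axial forces (sectioning from the free end, tension +): N_BC = 15.5 kN, N_AB = 48.9 kN.
σ_BC = N_BC/A_BC = 15500/617 = 25.12 MPa.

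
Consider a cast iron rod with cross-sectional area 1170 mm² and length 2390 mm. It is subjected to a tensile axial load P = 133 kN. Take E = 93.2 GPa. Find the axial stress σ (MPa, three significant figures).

σ = N/A = 133000/1170 = 113.7 MPa.

114 MPa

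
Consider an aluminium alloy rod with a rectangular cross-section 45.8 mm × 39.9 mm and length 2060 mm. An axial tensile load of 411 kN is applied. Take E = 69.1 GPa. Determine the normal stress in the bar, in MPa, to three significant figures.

225 MPa

A = 1827 mm².
σ = N/A = 411000/1827 = 224.9 MPa.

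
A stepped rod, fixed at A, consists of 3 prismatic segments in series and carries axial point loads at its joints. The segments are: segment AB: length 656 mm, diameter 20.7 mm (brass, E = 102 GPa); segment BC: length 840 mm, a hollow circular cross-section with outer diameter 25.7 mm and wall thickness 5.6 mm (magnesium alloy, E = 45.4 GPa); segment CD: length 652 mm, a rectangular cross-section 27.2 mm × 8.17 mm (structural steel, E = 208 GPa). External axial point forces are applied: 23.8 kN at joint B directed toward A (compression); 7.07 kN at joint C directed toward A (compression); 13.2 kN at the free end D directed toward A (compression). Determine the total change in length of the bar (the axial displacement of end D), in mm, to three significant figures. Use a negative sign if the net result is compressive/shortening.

-2.09 mm

Internal axial forces (sectioning from the free end, tension +): N_CD = -13.2 kN, N_BC = -20.27 kN, N_AB = -44.07 kN.
A_AB = 336.5 mm².
A_BC = 353.6 mm².
A_CD = 222.2 mm².
δ_AB = -44070·656/(336.5·102000) = -0.8422 mm
δ_BC = -20270·840/(353.6·45400) = -1.061 mm
δ_CD = -13200·652/(222.2·208000) = -0.1862 mm
δ = Σδ_i = -2.089 mm.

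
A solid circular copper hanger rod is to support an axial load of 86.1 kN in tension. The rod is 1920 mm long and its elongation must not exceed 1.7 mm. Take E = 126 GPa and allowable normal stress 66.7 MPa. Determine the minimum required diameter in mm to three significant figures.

40.5 mm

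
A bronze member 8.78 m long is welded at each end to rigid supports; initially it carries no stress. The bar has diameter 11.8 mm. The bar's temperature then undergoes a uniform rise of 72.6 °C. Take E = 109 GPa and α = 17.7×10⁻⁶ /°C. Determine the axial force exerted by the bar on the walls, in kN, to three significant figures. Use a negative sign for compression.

Free thermal expansion αLΔT = 17.7e-6 · 8780 · 72.6 = 11.28 mm.
The walls impose strain ε = −(11.28)/8780 = -1.2850e-03; σ = Eε = 109000 · -1.2850e-03 = -140.1 MPa.
Wall reaction R = σ·A = -140.1·109.4 = -15320 N = -15.32 kN.

-15.3 kN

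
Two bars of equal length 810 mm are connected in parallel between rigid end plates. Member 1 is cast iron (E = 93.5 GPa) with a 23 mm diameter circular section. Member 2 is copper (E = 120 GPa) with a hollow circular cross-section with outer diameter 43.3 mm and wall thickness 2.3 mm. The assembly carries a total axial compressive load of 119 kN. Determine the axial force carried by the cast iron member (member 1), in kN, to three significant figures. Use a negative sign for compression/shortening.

-62.1 kN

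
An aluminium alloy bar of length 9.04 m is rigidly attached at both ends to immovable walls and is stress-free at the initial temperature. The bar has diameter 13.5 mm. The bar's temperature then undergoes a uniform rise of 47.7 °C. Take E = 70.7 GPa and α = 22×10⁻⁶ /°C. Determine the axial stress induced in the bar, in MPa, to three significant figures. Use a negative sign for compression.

-74.2 MPa

Free thermal expansion αLΔT = 22e-6 · 9040 · 47.7 = 9.487 mm.
The walls impose strain ε = −(9.487)/9040 = -1.0494e-03; σ = Eε = 70700 · -1.0494e-03 = -74.19 MPa.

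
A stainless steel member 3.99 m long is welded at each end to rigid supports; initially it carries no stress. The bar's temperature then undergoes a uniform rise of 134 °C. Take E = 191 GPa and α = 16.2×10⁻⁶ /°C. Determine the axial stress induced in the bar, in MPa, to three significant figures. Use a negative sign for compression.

Free thermal expansion αLΔT = 16.2e-6 · 3990 · 134 = 8.661 mm.
The walls impose strain ε = −(8.661)/3990 = -2.1708e-03; σ = Eε = 191000 · -2.1708e-03 = -414.6 MPa.

-415 MPa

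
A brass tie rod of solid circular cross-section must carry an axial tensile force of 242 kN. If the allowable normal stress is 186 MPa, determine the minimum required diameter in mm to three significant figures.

40.7 mm

Required area A ≥ P/σ_allow = 242000/186 = 1301 mm².
For a solid circular section, d ≥ √(4A/π) = 40.7 mm.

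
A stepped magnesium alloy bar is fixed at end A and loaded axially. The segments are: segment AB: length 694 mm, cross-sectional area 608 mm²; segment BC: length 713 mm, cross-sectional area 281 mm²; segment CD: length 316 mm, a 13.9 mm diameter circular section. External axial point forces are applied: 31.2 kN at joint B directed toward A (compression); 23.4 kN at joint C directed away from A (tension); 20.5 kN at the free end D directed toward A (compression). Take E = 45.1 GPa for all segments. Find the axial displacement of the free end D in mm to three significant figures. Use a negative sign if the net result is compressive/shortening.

-1.50 mm

Internal axial forces (sectioning from the free end, tension +): N_CD = -20.5 kN, N_BC = 2.9 kN, N_AB = -28.3 kN.
A_CD = 151.7 mm².
δ_AB = -28300·694/(608·45100) = -0.7163 mm
δ_BC = 2900·713/(281·45100) = 0.1632 mm
δ_CD = -20500·316/(151.7·45100) = -0.9466 mm
δ = Σδ_i = -1.5 mm.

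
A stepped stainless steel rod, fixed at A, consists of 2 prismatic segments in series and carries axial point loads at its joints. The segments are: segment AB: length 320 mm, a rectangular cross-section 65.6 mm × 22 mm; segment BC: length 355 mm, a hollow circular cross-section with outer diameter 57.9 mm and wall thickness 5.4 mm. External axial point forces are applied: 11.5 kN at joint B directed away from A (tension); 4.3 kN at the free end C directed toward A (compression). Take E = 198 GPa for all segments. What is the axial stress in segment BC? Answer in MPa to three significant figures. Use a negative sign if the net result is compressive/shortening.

-4.83 MPa

Internal axial forces (sectioning from the free end, tension +): N_BC = -4.3 kN, N_AB = 7.2 kN.
A_BC = 890.6 mm².
σ_BC = N_BC/A_BC = -4300/890.6 = -4.828 MPa.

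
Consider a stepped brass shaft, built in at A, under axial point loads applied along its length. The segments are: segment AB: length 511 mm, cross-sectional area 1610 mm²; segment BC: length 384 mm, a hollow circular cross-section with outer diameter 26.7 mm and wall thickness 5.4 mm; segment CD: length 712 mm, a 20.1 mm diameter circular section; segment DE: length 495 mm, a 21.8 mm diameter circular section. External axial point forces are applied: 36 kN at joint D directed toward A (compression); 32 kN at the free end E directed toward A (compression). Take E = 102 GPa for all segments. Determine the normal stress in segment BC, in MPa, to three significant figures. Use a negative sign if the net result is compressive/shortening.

-188 MPa

Internal axial forces (sectioning from the free end, tension +): N_DE = -32 kN, N_CD = -68 kN, N_BC = -68 kN, N_AB = -68 kN.
A_BC = 361.3 mm².
σ_BC = N_BC/A_BC = -68000/361.3 = -188.2 MPa.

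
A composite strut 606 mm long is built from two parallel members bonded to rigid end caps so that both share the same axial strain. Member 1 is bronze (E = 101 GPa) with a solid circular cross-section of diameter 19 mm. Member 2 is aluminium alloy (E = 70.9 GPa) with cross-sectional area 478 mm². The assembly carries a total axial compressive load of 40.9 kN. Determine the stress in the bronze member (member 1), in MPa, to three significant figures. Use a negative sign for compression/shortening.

-66.1 MPa

A_1 = 283.5 mm².
Equal strain + equilibrium ⇒ each member carries load in proportion to AE: A₁E₁ = 28640000 N, A₂E₂ = 33890000 N, ΣAE = 62530000 N.
σ₁ = P·E₁/ΣAE = -40900·101000/62530000 = -66.07 MPa.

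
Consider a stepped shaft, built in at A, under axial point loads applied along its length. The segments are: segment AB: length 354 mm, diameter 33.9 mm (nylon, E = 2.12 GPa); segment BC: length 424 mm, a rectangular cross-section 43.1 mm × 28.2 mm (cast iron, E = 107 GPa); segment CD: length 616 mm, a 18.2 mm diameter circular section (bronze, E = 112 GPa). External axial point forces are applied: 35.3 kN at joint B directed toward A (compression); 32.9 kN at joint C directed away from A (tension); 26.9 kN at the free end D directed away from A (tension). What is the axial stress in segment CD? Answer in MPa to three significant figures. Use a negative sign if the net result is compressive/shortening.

103 MPa

Internal axial forces (sectioning from the free end, tension +): N_CD = 26.9 kN, N_BC = 59.8 kN, N_AB = 24.5 kN.
A_CD = 260.2 mm².
σ_CD = N_CD/A_CD = 26900/260.2 = 103.4 MPa.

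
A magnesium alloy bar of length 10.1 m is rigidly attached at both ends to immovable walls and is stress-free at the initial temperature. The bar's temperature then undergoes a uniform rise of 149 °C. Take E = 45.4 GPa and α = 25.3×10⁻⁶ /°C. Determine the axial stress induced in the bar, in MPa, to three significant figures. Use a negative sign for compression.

-171 MPa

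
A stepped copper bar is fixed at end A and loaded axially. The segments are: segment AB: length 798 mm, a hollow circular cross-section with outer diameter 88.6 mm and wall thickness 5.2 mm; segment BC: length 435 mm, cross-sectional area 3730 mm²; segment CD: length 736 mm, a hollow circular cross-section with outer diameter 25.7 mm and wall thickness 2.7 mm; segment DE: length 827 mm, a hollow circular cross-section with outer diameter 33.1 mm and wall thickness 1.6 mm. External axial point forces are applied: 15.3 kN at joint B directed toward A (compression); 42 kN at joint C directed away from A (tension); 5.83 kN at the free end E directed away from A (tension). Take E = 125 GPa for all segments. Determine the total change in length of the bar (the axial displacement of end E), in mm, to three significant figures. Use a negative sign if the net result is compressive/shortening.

0.617 mm

Internal axial forces (sectioning from the free end, tension +): N_DE = 5.83 kN, N_CD = 5.83 kN, N_BC = 47.83 kN, N_AB = 32.53 kN.
A_AB = 1362 mm².
A_CD = 195.1 mm².
A_DE = 158.3 mm².
δ_AB = 32530·798/(1362·125000) = 0.1524 mm
δ_BC = 47830·435/(3730·125000) = 0.04462 mm
δ_CD = 5830·736/(195.1·125000) = 0.176 mm
δ_DE = 5830·827/(158.3·125000) = 0.2436 mm
δ = Σδ_i = 0.6166 mm.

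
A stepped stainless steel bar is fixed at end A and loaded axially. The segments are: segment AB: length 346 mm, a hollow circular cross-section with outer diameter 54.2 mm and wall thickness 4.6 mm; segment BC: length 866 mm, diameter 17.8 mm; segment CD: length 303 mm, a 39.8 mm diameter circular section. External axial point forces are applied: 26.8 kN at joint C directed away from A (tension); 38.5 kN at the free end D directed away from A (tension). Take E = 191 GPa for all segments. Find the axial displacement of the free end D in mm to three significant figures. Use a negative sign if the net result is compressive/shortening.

1.40 mm

Internal axial forces (sectioning from the free end, tension +): N_CD = 38.5 kN, N_BC = 65.3 kN, N_AB = 65.3 kN.
A_AB = 716.8 mm².
A_BC = 248.8 mm².
A_CD = 1244 mm².
δ_AB = 65300·346/(716.8·191000) = 0.165 mm
δ_BC = 65300·866/(248.8·191000) = 1.19 mm
δ_CD = 38500·303/(1244·191000) = 0.04909 mm
δ = Σδ_i = 1.404 mm.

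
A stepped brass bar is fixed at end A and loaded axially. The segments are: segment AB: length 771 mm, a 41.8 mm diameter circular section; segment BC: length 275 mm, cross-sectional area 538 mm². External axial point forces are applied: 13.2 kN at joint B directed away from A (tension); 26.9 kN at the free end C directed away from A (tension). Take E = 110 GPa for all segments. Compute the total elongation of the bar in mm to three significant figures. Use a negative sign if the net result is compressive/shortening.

0.330 mm

Internal axial forces (sectioning from the free end, tension +): N_BC = 26.9 kN, N_AB = 40.1 kN.
A_AB = 1372 mm².
δ_AB = 40100·771/(1372·110000) = 0.2048 mm
δ_BC = 26900·275/(538·110000) = 0.125 mm
δ = Σδ_i = 0.3298 mm.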